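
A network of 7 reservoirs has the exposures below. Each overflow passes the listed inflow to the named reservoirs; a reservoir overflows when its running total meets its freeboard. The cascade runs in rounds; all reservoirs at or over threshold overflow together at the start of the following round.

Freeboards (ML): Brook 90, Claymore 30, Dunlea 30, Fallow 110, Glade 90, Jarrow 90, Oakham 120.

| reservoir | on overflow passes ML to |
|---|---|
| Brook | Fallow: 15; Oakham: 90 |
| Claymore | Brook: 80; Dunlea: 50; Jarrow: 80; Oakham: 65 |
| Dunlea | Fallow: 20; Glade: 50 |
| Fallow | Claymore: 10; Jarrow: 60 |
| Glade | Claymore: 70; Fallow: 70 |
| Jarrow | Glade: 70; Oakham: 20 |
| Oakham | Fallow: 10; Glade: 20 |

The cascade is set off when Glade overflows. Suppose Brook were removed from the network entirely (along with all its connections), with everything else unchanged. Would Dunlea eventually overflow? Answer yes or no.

With Brook removed:
Round 1 — Glade overflows (initial).
  Claymore: +70 → 70 ≥ 30
  Fallow: +70 → 70 < 110
Round 2 — Claymore overflows.
  Dunlea: +50 → 50 ≥ 30
  Jarrow: +80 → 80 < 90
  Oakham: +65 → 65 < 120
Round 3 — Dunlea overflows.
  Fallow: +20 → 90 < 110
No further overflows.

yes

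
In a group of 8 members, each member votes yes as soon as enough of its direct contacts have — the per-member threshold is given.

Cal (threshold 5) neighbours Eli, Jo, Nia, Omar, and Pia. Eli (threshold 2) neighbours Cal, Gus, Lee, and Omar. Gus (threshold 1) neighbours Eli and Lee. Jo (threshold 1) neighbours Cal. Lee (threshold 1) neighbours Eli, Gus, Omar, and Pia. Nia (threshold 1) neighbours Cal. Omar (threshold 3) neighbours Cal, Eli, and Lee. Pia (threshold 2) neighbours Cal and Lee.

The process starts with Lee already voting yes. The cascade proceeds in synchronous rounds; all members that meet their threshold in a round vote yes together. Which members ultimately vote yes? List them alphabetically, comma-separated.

Round 1 — Lee votes yes (initial).
Round 2 — checking thresholds:
  Eli: 1 of 4 neighbours < 2, not yet.
  Gus: 1 of 2 neighbours ≥ 1, votes yes.
  Omar: 1 of 3 neighbours < 3, not yet.
  Pia: 1 of 2 neighbours < 2, not yet.
Round 3 — checking thresholds:
  Eli: 2 of 4 neighbours ≥ 2, votes yes.
  Omar: 1 of 3 neighbours < 3, not yet.
  Pia: 1 of 2 neighbours < 2, not yet.
Round 4 — no new yes votes; cascade stops.

Eli, Gus, Lee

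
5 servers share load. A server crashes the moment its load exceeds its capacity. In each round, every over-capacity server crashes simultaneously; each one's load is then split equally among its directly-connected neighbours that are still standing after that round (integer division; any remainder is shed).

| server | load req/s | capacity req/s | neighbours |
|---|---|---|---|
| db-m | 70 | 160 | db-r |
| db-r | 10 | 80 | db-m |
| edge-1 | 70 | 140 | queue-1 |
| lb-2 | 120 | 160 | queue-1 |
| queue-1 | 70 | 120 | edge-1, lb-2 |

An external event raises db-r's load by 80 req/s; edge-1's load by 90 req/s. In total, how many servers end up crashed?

4

Round 1 — db-r at 90 > 80; edge-1 at 160 > 140. db-r, edge-1 crash.
  db-r sheds 90 req/s to db-m: 90 each.
    db-m: 70+90 = 160 ≤ 160
  edge-1 sheds 160 req/s to queue-1: 160 each.
    queue-1: 70+160 = 230 > 120
Round 2 — queue-1 crashes.
  queue-1 sheds 230 req/s to lb-2: 230 each.
    lb-2: 120+230 = 350 > 160
Round 3 — lb-2 crashes.
  lb-2 sheds 350 req/s: no online neighbours, lost.
No further crashes.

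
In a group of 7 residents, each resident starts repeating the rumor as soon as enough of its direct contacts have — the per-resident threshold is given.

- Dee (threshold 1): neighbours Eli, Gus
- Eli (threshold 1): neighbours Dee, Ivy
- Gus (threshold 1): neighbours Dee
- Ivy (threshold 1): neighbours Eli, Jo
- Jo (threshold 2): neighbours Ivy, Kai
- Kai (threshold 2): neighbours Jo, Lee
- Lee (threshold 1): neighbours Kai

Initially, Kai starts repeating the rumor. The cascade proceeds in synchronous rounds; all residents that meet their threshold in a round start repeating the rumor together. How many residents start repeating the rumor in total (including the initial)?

2

Round 1 — Kai starts repeating the rumor (initial).
Round 2 — checking thresholds:
  Jo: 1 of 2 neighbours < 2, holds.
  Lee: 1 of 1 neighbours ≥ 1, starts repeating the rumor.
Round 3 — no new spreads; cascade stops.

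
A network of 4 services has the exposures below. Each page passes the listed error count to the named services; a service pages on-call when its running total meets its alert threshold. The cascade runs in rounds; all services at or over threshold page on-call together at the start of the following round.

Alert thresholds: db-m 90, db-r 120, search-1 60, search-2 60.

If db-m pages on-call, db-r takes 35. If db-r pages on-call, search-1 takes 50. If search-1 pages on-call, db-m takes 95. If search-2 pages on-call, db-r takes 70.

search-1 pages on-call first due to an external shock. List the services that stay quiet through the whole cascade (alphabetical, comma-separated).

Round 1 — search-1 pages on-call (initial).
  db-m: +95 → 95 ≥ 90
Round 2 — db-m pages on-call.
  db-r: +35 → 35 < 120
No further pages.

db-r, search-2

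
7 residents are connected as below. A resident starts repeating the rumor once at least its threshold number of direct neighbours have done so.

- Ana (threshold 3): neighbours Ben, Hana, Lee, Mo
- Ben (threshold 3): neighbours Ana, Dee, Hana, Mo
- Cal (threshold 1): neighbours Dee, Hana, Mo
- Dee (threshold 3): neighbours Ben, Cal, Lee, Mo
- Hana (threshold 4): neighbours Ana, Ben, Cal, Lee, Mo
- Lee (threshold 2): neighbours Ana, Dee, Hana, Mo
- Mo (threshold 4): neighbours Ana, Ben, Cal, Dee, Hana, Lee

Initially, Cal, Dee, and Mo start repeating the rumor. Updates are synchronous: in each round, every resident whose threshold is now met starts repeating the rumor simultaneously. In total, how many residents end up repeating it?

Round 1 — Cal, Dee, Mo start repeating the rumor (initial).
Round 2 — checking thresholds:
  Ana: 1 of 4 neighbours < 3, below threshold.
  Ben: 2 of 4 neighbours < 3, below threshold.
  Hana: 2 of 5 neighbours < 4, below threshold.
  Lee: 2 of 4 neighbours ≥ 2, starts repeating the rumor.
Round 3 — no new spreads; cascade stops.

4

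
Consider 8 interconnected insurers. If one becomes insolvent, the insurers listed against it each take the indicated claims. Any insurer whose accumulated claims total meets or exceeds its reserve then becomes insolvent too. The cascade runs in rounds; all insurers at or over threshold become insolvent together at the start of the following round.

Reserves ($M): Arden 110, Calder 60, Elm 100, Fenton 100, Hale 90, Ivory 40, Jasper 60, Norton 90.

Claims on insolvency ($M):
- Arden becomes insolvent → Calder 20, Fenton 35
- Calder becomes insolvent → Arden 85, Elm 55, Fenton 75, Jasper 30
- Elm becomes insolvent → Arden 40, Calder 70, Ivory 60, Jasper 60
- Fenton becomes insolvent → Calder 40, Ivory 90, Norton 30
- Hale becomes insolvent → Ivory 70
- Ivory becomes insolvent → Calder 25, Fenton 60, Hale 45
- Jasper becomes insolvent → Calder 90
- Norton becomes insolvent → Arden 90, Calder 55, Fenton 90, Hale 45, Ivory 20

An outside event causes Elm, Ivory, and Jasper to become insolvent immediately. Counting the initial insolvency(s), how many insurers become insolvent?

Round 1 — Elm, Ivory, Jasper become insolvent (initial).
  Arden: +40 → 40 < 110
  Calder: +70+25+90 → 185 ≥ 60
  Fenton: +60 → 60 < 100
  Hale: +45 → 45 < 90
Round 2 — Calder becomes insolvent.
  Arden: +85 → 125 ≥ 110
  Fenton: +75 → 135 ≥ 100
Round 3 — Arden, Fenton become insolvent.
  Norton: +30 → 30 < 90
No further insolvencies.

6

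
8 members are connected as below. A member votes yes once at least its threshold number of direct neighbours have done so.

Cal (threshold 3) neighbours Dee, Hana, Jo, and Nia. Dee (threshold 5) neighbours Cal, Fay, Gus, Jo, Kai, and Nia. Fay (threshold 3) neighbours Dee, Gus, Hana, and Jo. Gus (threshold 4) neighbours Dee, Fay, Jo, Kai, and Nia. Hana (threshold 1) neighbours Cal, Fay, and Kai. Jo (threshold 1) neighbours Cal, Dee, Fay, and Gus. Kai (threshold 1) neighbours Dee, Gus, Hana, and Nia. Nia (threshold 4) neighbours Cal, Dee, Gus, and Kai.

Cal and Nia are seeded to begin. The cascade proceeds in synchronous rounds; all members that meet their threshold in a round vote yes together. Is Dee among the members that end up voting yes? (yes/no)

no

Round 1 — Cal, Nia vote yes (initial).
Round 2 — checking thresholds:
  Dee: 2 of 6 neighbours < 5, holds.
  Gus: 1 of 5 neighbours < 4, holds.
  Hana: 1 of 3 neighbours ≥ 1, votes yes.
  Jo: 1 of 4 neighbours ≥ 1, votes yes.
  Kai: 1 of 4 neighbours ≥ 1, votes yes.
Round 3 — no new yes votes; cascade stops.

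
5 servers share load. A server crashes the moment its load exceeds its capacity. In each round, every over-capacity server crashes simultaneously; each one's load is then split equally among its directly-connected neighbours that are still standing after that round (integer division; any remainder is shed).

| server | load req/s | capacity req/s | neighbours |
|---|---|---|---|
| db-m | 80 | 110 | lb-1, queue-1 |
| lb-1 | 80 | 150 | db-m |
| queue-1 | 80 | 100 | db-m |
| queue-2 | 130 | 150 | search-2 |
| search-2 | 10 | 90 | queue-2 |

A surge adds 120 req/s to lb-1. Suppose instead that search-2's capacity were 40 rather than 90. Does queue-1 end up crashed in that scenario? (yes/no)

With search-2's capacity at 40:
Round 1 — lb-1 at 200 > 150. lb-1 crashes.
  lb-1 sheds 200 req/s to db-m: 200 each.
    db-m: 80+200 = 280 > 110
Round 2 — db-m crashes.
  db-m sheds 280 req/s to queue-1: 280 each.
    queue-1: 80+280 = 360 > 100
Round 3 — queue-1 crashes.
  queue-1 sheds 360 req/s: no online neighbours, lost.
No further crashes.

yes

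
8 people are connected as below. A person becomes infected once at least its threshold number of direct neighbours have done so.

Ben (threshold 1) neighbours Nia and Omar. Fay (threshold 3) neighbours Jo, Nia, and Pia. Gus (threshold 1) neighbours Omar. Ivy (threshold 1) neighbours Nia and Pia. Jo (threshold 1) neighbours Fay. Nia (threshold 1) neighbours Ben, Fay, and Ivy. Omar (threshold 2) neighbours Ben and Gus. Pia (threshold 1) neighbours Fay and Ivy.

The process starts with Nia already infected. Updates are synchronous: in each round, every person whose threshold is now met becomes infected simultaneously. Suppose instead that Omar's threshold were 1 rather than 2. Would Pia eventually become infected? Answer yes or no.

With Omar's threshold at 1:
Round 1 — Nia becomes infected (initial).
Round 2 — checking thresholds:
  Ben: 1 of 2 neighbours ≥ 1, becomes infected.
  Fay: 1 of 3 neighbours < 3, not yet.
  Ivy: 1 of 2 neighbours ≥ 1, becomes infected.
Round 3 — checking thresholds:
  Fay: 1 of 3 neighbours < 3, not yet.
  Omar: 1 of 2 neighbours ≥ 1, becomes infected.
  Pia: 1 of 2 neighbours ≥ 1, becomes infected.
Round 4 — checking thresholds:
  Fay: 2 of 3 neighbours < 3, not yet.
  Gus: 1 of 1 neighbours ≥ 1, becomes infected.
Round 5 — no new infections; cascade stops.

yes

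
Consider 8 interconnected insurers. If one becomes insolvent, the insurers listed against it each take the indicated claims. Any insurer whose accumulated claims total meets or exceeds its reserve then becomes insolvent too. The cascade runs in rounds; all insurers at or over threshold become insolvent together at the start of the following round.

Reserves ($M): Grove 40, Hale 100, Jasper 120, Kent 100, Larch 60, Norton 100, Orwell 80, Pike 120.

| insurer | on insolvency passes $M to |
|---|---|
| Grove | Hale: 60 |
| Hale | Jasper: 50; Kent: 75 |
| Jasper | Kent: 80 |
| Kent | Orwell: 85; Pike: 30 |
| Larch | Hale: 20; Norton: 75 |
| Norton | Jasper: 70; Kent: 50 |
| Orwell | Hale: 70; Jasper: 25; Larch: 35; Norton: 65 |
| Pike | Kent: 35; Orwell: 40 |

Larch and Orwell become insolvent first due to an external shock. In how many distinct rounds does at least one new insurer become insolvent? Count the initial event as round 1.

Round 1 — Larch, Orwell become insolvent (initial).
  Hale: +20+70 → 90 < 100
  Jasper: +25 → 25 < 120
  Norton: +75+65 → 140 ≥ 100
Round 2 — Norton becomes insolvent.
  Jasper: +70 → 95 < 120
  Kent: +50 → 50 < 100
No further insolvencies.

2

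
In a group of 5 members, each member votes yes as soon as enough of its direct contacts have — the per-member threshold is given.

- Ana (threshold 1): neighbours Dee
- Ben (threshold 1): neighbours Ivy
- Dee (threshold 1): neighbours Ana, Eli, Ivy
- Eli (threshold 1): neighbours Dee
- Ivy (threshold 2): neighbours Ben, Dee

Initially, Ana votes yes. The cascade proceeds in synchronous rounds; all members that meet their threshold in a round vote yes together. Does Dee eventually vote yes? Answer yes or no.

yes

Round 1 — Ana votes yes (initial).
Round 2 — checking thresholds:
  Dee: 1 of 3 neighbours ≥ 1, votes yes.
Round 3 — checking thresholds:
  Eli: 1 of 1 neighbours ≥ 1, votes yes.
  Ivy: 1 of 2 neighbours < 2, holds.
Round 4 — no new yes votes; cascade stops.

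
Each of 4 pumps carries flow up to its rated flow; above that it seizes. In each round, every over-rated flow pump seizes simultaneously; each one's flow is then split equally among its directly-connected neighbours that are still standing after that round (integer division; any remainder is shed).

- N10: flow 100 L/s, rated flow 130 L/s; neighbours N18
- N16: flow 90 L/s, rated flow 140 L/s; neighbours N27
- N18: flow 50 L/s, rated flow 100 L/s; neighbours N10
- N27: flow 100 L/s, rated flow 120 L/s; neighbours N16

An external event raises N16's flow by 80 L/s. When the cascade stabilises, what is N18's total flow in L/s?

50

Round 1 — N16 at 170 > 140. N16 seizes.
  N16 sheds 170 L/s to N27: 170 each.
    N27: 100+170 = 270 > 120
Round 2 — N27 seizes.
  N27 sheds 270 L/s: no online neighbours, lost.
No further seizures.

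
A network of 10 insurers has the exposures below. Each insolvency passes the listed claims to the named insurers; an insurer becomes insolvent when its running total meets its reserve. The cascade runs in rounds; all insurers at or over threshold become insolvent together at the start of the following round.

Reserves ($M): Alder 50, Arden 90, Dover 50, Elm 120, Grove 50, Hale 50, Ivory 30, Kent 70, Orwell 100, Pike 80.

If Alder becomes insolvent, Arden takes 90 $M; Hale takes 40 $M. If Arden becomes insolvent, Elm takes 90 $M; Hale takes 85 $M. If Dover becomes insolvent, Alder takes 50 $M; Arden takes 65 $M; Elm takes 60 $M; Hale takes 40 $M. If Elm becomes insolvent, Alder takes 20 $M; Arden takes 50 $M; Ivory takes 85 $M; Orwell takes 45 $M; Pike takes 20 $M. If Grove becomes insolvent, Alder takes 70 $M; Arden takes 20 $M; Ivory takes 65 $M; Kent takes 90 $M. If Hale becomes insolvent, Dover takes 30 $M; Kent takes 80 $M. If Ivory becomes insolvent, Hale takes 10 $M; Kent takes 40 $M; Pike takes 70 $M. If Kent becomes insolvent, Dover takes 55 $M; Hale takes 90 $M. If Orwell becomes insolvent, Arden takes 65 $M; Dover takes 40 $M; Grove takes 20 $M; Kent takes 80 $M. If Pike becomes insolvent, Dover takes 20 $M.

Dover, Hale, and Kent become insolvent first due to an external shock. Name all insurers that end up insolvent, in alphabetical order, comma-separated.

Alder, Arden, Dover, Elm, Hale, Ivory, Kent, Pike

Round 1 — Dover, Hale, Kent become insolvent (initial).
  Alder: +50 → 50 ≥ 50
  Arden: +65 → 65 < 90
  Elm: +60 → 60 < 120
Round 2 — Alder becomes insolvent.
  Arden: +90 → 155 ≥ 90
Round 3 — Arden becomes insolvent.
  Elm: +90 → 150 ≥ 120
Round 4 — Elm becomes insolvent.
  Ivory: +85 → 85 ≥ 30
  Orwell: +45 → 45 < 100
  Pike: +20 → 20 < 80
Round 5 — Ivory becomes insolvent.
  Pike: +70 → 90 ≥ 80
Round 6 — Pike becomes insolvent.
No further insolvencies.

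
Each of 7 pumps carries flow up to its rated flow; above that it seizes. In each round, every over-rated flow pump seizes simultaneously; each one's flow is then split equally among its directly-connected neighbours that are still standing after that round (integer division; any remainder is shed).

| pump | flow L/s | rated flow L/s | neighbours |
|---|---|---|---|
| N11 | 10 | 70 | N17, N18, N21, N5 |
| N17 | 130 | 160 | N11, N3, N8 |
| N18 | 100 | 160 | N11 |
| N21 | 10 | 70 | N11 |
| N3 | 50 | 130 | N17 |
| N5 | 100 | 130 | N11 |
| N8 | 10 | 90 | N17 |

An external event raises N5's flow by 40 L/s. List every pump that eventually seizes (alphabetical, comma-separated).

N11, N17, N3, N5, N8

Round 1 — N5 at 140 > 130. N5 seizes.
  N5 sheds 140 L/s to N11: 140 each.
    N11: 10+140 = 150 > 70
Round 2 — N11 seizes.
  N11 sheds 150 L/s to N17, N18, N21: 50 each.
    N17: 130+50 = 180 > 160
    N18: 100+50 = 150 ≤ 160
    N21: 10+50 = 60 ≤ 70
Round 3 — N17 seizes.
  N17 sheds 180 L/s to N3, N8: 90 each.
    N3: 50+90 = 140 > 130
    N8: 10+90 = 100 > 90
Round 4 — N3, N8 seize.
  N3 sheds 140 L/s: no online neighbours, lost.
  N8 sheds 100 L/s: no online neighbours, lost.
No further seizures.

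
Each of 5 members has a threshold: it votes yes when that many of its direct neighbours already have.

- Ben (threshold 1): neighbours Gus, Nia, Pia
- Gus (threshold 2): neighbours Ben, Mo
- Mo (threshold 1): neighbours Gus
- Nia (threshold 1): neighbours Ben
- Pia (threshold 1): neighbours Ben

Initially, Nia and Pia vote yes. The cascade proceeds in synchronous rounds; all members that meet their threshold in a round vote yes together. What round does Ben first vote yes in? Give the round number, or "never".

Round 1 — Nia, Pia vote yes (initial).
Round 2 — checking thresholds:
  Ben: 2 of 3 neighbours ≥ 1, votes yes.
Round 3 — no new yes votes; cascade stops.

2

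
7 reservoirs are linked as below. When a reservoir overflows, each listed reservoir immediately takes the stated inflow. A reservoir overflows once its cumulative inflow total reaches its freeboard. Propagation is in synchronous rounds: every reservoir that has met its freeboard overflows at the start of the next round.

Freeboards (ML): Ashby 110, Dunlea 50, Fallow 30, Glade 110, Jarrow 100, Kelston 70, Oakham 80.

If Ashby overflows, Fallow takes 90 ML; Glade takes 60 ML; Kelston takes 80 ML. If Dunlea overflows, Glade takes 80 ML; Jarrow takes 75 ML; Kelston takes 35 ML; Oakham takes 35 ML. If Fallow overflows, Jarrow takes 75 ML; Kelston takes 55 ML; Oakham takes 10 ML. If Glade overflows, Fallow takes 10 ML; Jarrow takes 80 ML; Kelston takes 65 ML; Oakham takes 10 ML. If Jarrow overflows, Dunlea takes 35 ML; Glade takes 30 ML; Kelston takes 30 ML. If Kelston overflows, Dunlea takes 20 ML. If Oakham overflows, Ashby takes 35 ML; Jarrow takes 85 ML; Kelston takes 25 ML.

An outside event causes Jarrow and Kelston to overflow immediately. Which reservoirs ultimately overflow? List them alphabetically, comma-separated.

Dunlea, Glade, Jarrow, Kelston

Round 1 — Jarrow, Kelston overflow (initial).
  Dunlea: +35+20 → 55 ≥ 50
  Glade: +30 → 30 < 110
Round 2 — Dunlea overflows.
  Glade: +80 → 110 ≥ 110
  Oakham: +35 → 35 < 80
Round 3 — Glade overflows.
  Fallow: +10 → 10 < 30
  Oakham: +10 → 45 < 80
No further overflows.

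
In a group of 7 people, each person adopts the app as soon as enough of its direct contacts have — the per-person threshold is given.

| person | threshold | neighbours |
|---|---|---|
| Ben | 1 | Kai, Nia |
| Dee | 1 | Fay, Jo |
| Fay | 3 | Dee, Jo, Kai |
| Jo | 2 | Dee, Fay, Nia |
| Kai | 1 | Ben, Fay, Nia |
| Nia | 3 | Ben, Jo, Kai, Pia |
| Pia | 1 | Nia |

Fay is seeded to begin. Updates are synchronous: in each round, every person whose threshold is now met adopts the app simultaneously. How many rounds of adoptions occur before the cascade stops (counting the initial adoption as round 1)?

5

Round 1 — Fay adopts the app (initial).
Round 2 — checking thresholds:
  Dee: 1 of 2 neighbours ≥ 1, adopts the app.
  Jo: 1 of 3 neighbours < 2, below threshold.
  Kai: 1 of 3 neighbours ≥ 1, adopts the app.
Round 3 — checking thresholds:
  Ben: 1 of 2 neighbours ≥ 1, adopts the app.
  Jo: 2 of 3 neighbours ≥ 2, adopts the app.
  Nia: 1 of 4 neighbours < 3, below threshold.
Round 4 — checking thresholds:
  Nia: 3 of 4 neighbours ≥ 3, adopts the app.
Round 5 — checking thresholds:
  Pia: 1 of 1 neighbours ≥ 1, adopts the app.
Round 6 — no new adoptions; cascade stops.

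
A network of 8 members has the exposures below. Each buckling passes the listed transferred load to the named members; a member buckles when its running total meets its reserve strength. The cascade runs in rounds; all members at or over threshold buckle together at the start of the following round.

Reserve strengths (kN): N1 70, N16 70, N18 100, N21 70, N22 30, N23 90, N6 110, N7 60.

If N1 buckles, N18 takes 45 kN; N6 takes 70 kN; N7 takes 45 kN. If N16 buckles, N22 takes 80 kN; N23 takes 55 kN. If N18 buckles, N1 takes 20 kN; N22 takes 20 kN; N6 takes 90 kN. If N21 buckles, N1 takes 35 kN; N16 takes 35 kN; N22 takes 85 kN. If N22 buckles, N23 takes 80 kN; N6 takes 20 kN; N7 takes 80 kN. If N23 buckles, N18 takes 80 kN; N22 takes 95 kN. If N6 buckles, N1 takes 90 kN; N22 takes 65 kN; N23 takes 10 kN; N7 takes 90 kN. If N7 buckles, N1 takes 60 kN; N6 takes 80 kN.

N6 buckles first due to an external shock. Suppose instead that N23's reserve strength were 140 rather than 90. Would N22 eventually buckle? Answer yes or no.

yes

With N23's reserve strength at 140:
Round 1 — N6 buckles (initial).
  N1: +90 → 90 ≥ 70
  N22: +65 → 65 ≥ 30
  N23: +10 → 10 < 140
  N7: +90 → 90 ≥ 60
Round 2 — N1, N22, N7 buckle.
  N18: +45 → 45 < 100
  N23: +80 → 90 < 140
No further bucklings.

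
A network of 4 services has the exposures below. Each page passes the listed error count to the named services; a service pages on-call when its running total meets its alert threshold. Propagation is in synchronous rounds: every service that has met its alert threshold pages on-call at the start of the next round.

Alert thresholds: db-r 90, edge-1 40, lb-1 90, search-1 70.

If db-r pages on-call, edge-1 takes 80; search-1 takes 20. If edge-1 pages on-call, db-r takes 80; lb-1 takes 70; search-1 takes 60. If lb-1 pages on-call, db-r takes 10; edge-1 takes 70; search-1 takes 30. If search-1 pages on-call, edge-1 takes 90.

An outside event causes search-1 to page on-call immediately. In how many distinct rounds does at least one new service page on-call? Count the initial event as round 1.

2

Round 1 — search-1 pages on-call (initial).
  edge-1: +90 → 90 ≥ 40
Round 2 — edge-1 pages on-call.
  db-r: +80 → 80 < 90
  lb-1: +70 → 70 < 90
No further pages.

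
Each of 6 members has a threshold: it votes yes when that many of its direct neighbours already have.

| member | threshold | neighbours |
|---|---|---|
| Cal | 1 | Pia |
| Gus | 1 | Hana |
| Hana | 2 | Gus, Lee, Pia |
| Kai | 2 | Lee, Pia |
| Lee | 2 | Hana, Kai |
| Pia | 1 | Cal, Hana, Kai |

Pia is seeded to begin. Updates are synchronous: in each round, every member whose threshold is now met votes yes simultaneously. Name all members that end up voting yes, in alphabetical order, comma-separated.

Cal, Pia

Round 1 — Pia votes yes (initial).
Round 2 — checking thresholds:
  Cal: 1 of 1 neighbours ≥ 1, votes yes.
  Hana: 1 of 3 neighbours < 2, holds.
  Kai: 1 of 2 neighbours < 2, holds.
Round 3 — no new yes votes; cascade stops.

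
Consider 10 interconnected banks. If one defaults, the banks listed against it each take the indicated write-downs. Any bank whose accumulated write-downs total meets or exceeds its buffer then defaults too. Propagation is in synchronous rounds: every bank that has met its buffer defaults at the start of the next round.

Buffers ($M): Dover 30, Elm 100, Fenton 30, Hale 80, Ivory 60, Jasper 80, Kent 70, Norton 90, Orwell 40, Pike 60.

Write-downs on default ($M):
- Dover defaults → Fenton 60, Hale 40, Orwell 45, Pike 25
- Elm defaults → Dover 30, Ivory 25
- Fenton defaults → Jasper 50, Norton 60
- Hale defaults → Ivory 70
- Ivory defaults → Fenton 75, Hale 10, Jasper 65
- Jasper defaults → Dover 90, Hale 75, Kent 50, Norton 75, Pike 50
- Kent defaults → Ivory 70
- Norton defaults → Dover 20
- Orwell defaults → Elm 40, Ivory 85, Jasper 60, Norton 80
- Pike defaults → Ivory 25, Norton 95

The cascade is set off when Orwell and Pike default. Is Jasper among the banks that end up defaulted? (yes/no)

yes

Round 1 — Orwell, Pike default (initial).
  Elm: +40 → 40 < 100
  Ivory: +85+25 → 110 ≥ 60
  Jasper: +60 → 60 < 80
  Norton: +80+95 → 175 ≥ 90
Round 2 — Ivory, Norton default.
  Dover: +20 → 20 < 30
  Fenton: +75 → 75 ≥ 30
  Hale: +10 → 10 < 80
  Jasper: +65 → 125 ≥ 80
Round 3 — Fenton, Jasper default.
  Dover: +90 → 110 ≥ 30
  Hale: +75 → 85 ≥ 80
  Kent: +50 → 50 < 70
Round 4 — Dover, Hale default.
No further defaults.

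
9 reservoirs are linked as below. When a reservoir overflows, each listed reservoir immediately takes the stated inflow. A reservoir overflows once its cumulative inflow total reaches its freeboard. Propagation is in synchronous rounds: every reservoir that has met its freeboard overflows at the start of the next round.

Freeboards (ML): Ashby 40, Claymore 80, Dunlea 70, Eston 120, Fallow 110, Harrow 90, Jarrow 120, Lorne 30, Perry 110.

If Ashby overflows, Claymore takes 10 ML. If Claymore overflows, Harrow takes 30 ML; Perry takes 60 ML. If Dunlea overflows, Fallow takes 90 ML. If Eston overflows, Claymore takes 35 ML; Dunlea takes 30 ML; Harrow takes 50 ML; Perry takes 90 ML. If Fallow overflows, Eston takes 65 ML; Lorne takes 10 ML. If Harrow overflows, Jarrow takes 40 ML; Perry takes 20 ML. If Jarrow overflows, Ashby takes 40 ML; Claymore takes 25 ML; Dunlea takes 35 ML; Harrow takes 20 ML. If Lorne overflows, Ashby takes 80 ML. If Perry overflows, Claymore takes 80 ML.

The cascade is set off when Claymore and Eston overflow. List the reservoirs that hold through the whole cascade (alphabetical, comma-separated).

Round 1 — Claymore, Eston overflow (initial).
  Dunlea: +30 → 30 < 70
  Harrow: +30+50 → 80 < 90
  Perry: +60+90 → 150 ≥ 110
Round 2 — Perry overflows.
No further overflows.

Ashby, Dunlea, Fallow, Harrow, Jarrow, Lorne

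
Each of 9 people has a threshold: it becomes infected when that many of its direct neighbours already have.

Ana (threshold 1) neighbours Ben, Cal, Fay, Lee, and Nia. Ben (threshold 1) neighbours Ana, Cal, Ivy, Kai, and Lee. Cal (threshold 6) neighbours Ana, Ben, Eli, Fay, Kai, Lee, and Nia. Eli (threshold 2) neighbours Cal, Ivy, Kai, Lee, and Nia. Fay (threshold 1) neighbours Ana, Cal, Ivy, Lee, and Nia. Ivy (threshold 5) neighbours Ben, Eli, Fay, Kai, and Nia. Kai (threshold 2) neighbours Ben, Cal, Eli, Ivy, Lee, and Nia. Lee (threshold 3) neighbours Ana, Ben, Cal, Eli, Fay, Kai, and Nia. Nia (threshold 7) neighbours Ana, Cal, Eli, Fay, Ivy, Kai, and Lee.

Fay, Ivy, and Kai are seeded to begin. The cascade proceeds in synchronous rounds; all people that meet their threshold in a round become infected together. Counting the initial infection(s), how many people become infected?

Round 1 — Fay, Ivy, Kai become infected (initial).
Round 2 — checking thresholds:
  Ana: 1 of 5 neighbours ≥ 1, becomes infected.
  Ben: 2 of 5 neighbours ≥ 1, becomes infected.
  Cal: 2 of 7 neighbours < 6, not yet.
  Eli: 2 of 5 neighbours ≥ 2, becomes infected.
  Lee: 2 of 7 neighbours < 3, not yet.
  Nia: 3 of 7 neighbours < 7, not yet.
Round 3 — checking thresholds:
  Cal: 5 of 7 neighbours < 6, not yet.
  Lee: 5 of 7 neighbours ≥ 3, becomes infected.
  Nia: 5 of 7 neighbours < 7, not yet.
Round 4 — checking thresholds:
  Cal: 6 of 7 neighbours ≥ 6, becomes infected.
  Nia: 6 of 7 neighbours < 7, not yet.
Round 5 — checking thresholds:
  Nia: 7 of 7 neighbours ≥ 7, becomes infected.
Round 6 — no new infections; cascade stops.

9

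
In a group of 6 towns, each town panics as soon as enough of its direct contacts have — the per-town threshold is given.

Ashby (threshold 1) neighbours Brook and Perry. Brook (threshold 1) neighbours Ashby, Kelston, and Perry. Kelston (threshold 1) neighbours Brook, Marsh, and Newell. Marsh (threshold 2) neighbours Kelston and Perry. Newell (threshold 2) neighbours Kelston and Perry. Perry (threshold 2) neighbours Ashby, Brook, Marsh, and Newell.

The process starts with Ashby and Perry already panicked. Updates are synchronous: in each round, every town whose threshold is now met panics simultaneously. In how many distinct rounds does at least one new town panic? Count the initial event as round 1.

Round 1 — Ashby, Perry panic (initial).
Round 2 — checking thresholds:
  Brook: 2 of 3 neighbours ≥ 1, panics.
  Marsh: 1 of 2 neighbours < 2, below threshold.
  Newell: 1 of 2 neighbours < 2, below threshold.
Round 3 — checking thresholds:
  Kelston: 1 of 3 neighbours ≥ 1, panics.
  Marsh: 1 of 2 neighbours < 2, below threshold.
  Newell: 1 of 2 neighbours < 2, below threshold.
Round 4 — checking thresholds:
  Marsh: 2 of 2 neighbours ≥ 2, panics.
  Newell: 2 of 2 neighbours ≥ 2, panics.
Round 5 — no new panics; cascade stops.

4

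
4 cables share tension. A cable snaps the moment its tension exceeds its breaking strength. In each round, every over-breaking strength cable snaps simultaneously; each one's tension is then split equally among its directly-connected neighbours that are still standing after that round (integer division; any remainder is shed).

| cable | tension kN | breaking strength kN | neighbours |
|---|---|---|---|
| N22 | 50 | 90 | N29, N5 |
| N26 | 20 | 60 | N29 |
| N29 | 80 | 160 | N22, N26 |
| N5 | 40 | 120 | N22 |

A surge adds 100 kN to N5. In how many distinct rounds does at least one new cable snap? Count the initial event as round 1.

Round 1 — N5 at 140 > 120. N5 snaps.
  N5 sheds 140 kN to N22: 140 each.
    N22: 50+140 = 190 > 90
Round 2 — N22 snaps.
  N22 sheds 190 kN to N29: 190 each.
    N29: 80+190 = 270 > 160
Round 3 — N29 snaps.
  N29 sheds 270 kN to N26: 270 each.
    N26: 20+270 = 290 > 60
Round 4 — N26 snaps.
  N26 sheds 290 kN: no online neighbours, lost.
No further breaks.

4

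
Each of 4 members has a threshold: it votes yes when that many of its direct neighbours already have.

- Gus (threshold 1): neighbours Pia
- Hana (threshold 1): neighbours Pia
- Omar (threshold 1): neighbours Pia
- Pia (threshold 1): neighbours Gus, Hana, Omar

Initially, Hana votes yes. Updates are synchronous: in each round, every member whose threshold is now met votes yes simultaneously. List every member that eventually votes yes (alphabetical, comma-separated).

Gus, Hana, Omar, Pia

Round 1 — Hana votes yes (initial).
Round 2 — checking thresholds:
  Pia: 1 of 3 neighbours ≥ 1, votes yes.
Round 3 — checking thresholds:
  Gus: 1 of 1 neighbours ≥ 1, votes yes.
  Omar: 1 of 1 neighbours ≥ 1, votes yes.
Round 4 — no new yes votes; cascade stops.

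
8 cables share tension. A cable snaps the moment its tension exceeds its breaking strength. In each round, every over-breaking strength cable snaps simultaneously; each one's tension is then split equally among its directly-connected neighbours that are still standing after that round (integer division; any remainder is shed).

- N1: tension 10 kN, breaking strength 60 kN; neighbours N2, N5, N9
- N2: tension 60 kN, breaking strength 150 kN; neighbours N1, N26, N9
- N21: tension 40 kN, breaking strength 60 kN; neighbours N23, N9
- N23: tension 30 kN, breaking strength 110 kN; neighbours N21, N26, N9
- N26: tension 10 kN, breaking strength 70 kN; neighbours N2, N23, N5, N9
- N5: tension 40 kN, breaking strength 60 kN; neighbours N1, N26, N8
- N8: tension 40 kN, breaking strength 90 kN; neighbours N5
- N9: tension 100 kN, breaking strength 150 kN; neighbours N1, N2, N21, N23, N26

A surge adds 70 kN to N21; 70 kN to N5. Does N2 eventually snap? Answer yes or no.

Round 1 — N21 at 110 > 60; N5 at 110 > 60. N21, N5 snap.
  N21 sheds 110 kN to N23, N9: 55 each.
    N23: 30+55 = 85 ≤ 110
    N9: 100+55 = 155 > 150
  N5 sheds 110 kN to N1, N26, N8: 36 each (2 lost).
    N1: 10+36 = 46 ≤ 60
    N26: 10+36 = 46 ≤ 70
    N8: 40+36 = 76 ≤ 90
Round 2 — N9 snaps.
  N9 sheds 155 kN to N1, N2, N23, N26: 38 each (3 lost).
    N1: 46+38 = 84 > 60
    N2: 60+38 = 98 ≤ 150
    N23: 85+38 = 123 > 110
    N26: 46+38 = 84 > 70
Round 3 — N1, N23, N26 snap.
  N1 sheds 84 kN to N2: 84 each.
    N2: 98+84 = 182 > 150
  N23 sheds 123 kN: no online neighbours, lost.
  N26 sheds 84 kN to N2: 84 each.
    N2: 182+84 = 266 > 150
Round 4 — N2 snaps.
  N2 sheds 266 kN: no online neighbours, lost.
No further breaks.

yes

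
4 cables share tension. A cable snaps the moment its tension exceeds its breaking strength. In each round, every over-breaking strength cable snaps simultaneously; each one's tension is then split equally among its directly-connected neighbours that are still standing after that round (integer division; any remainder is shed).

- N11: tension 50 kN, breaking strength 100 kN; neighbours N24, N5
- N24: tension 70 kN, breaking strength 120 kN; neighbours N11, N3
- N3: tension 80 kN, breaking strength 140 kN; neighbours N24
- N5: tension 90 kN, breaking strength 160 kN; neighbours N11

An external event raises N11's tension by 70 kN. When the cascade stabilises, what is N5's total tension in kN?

150

Round 1 — N11 at 120 > 100. N11 snaps.
  N11 sheds 120 kN to N24, N5: 60 each.
    N24: 70+60 = 130 > 120
    N5: 90+60 = 150 ≤ 160
Round 2 — N24 snaps.
  N24 sheds 130 kN to N3: 130 each.
    N3: 80+130 = 210 > 140
Round 3 — N3 snaps.
  N3 sheds 210 kN: no online neighbours, lost.
No further breaks.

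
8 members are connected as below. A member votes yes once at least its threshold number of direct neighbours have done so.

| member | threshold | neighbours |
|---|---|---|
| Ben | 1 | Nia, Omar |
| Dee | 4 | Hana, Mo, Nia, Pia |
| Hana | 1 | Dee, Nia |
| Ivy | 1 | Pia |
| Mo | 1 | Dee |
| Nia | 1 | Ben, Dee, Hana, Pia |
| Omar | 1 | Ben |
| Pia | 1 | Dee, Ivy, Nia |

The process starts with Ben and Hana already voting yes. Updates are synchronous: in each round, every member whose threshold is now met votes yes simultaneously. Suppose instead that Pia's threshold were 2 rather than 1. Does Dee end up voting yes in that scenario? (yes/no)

no

With Pia's threshold at 2:
Round 1 — Ben, Hana vote yes (initial).
Round 2 — checking thresholds:
  Dee: 1 of 4 neighbours < 4, below threshold.
  Nia: 2 of 4 neighbours ≥ 1, votes yes.
  Omar: 1 of 1 neighbours ≥ 1, votes yes.
Round 3 — no new yes votes; cascade stops.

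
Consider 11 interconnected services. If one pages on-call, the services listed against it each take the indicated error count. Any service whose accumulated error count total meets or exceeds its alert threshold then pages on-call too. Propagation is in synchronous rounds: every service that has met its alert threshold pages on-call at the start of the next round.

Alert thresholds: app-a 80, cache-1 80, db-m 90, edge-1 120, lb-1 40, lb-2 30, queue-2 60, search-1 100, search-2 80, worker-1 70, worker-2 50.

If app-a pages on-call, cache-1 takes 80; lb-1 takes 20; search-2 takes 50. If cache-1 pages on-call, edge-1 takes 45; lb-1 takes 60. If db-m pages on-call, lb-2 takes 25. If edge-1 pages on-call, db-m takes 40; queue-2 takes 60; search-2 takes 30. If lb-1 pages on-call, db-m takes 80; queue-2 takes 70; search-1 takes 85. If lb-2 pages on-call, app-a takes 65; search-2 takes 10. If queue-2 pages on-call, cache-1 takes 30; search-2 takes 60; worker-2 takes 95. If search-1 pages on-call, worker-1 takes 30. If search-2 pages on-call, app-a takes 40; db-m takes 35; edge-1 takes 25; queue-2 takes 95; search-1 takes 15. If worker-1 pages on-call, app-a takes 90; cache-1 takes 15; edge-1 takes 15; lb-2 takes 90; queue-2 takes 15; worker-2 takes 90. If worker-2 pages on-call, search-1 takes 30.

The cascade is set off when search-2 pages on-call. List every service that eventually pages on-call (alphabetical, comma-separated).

queue-2, search-2, worker-2

Round 1 — search-2 pages on-call (initial).
  app-a: +40 → 40 < 80
  db-m: +35 → 35 < 90
  edge-1: +25 → 25 < 120
  queue-2: +95 → 95 ≥ 60
  search-1: +15 → 15 < 100
Round 2 — queue-2 pages on-call.
  cache-1: +30 → 30 < 80
  worker-2: +95 → 95 ≥ 50
Round 3 — worker-2 pages on-call.
  search-1: +30 → 45 < 100
No further pages.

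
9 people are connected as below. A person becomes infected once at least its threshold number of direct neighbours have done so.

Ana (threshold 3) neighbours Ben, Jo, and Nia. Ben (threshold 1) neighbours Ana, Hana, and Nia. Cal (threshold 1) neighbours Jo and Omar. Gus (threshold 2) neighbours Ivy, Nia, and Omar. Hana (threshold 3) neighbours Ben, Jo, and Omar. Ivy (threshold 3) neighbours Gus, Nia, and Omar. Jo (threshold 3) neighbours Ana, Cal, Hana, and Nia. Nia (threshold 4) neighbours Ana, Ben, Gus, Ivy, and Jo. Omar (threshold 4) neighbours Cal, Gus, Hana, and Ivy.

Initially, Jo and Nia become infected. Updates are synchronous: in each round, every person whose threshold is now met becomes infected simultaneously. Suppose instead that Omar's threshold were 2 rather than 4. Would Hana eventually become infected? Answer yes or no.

no

With Omar's threshold at 2:
Round 1 — Jo, Nia become infected (initial).
Round 2 — checking thresholds:
  Ana: 2 of 3 neighbours < 3, below threshold.
  Ben: 1 of 3 neighbours ≥ 1, becomes infected.
  Cal: 1 of 2 neighbours ≥ 1, becomes infected.
  Gus: 1 of 3 neighbours < 2, below threshold.
  Hana: 1 of 3 neighbours < 3, below threshold.
  Ivy: 1 of 3 neighbours < 3, below threshold.
Round 3 — checking thresholds:
  Ana: 3 of 3 neighbours ≥ 3, becomes infected.
  Gus: 1 of 3 neighbours < 2, below threshold.
  Hana: 2 of 3 neighbours < 3, below threshold.
  Ivy: 1 of 3 neighbours < 3, below threshold.
  Omar: 1 of 4 neighbours < 2, below threshold.
Round 4 — no new infections; cascade stops.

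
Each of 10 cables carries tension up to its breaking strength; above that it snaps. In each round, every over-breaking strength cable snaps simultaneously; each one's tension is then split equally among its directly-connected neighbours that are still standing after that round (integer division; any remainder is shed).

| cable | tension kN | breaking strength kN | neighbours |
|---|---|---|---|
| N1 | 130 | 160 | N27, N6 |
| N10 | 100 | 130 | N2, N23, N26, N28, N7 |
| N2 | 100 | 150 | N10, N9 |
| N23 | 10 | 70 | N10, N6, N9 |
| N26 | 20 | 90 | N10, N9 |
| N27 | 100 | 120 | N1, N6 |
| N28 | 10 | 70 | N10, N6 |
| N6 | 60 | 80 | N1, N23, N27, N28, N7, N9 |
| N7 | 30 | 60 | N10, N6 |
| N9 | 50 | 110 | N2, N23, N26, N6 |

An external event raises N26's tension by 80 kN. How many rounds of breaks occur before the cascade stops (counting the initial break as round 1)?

Round 1 — N26 at 100 > 90. N26 snaps.
  N26 sheds 100 kN to N10, N9: 50 each.
    N10: 100+50 = 150 > 130
    N9: 50+50 = 100 ≤ 110
Round 2 — N10 snaps.
  N10 sheds 150 kN to N2, N23, N28, N7: 37 each (2 lost).
    N2: 100+37 = 137 ≤ 150
    N23: 10+37 = 47 ≤ 70
    N28: 10+37 = 47 ≤ 70
    N7: 30+37 = 67 > 60
Round 3 — N7 snaps.
  N7 sheds 67 kN to N6: 67 each.
    N6: 60+67 = 127 > 80
Round 4 — N6 snaps.
  N6 sheds 127 kN to N1, N23, N27, N28, N9: 25 each (2 lost).
    N1: 130+25 = 155 ≤ 160
    N23: 47+25 = 72 > 70
    N27: 100+25 = 125 > 120
    N28: 47+25 = 72 > 70
    N9: 100+25 = 125 > 110
Round 5 — N23, N27, N28, N9 snap.
  N23 sheds 72 kN: no online neighbours, lost.
  N27 sheds 125 kN to N1: 125 each.
    N1: 155+125 = 280 > 160
  N28 sheds 72 kN: no online neighbours, lost.
  N9 sheds 125 kN to N2: 125 each.
    N2: 137+125 = 262 > 150
Round 6 — N1, N2 snap.
  N1 sheds 280 kN: no online neighbours, lost.
  N2 sheds 262 kN: no online neighbours, lost.
No further breaks.

6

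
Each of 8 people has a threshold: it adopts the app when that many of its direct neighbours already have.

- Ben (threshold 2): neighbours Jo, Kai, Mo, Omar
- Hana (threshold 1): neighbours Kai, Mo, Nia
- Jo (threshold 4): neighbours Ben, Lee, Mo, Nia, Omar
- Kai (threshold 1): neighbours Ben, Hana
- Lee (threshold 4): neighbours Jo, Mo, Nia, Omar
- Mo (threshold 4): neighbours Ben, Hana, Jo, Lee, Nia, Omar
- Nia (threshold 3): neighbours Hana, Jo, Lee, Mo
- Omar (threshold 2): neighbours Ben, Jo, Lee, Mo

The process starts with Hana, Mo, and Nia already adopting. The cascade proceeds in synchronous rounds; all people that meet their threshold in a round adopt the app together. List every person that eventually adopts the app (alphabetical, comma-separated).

Ben, Hana, Jo, Kai, Lee, Mo, Nia, Omar

Round 1 — Hana, Mo, Nia adopt the app (initial).
Round 2 — checking thresholds:
  Ben: 1 of 4 neighbours < 2, not yet.
  Jo: 2 of 5 neighbours < 4, not yet.
  Kai: 1 of 2 neighbours ≥ 1, adopts the app.
  Lee: 2 of 4 neighbours < 4, not yet.
  Omar: 1 of 4 neighbours < 2, not yet.
Round 3 — checking thresholds:
  Ben: 2 of 4 neighbours ≥ 2, adopts the app.
  Jo: 2 of 5 neighbours < 4, not yet.
  Lee: 2 of 4 neighbours < 4, not yet.
  Omar: 1 of 4 neighbours < 2, not yet.
Round 4 — checking thresholds:
  Jo: 3 of 5 neighbours < 4, not yet.
  Lee: 2 of 4 neighbours < 4, not yet.
  Omar: 2 of 4 neighbours ≥ 2, adopts the app.
Round 5 — checking thresholds:
  Jo: 4 of 5 neighbours ≥ 4, adopts the app.
  Lee: 3 of 4 neighbours < 4, not yet.
Round 6 — checking thresholds:
  Lee: 4 of 4 neighbours ≥ 4, adopts the app.
Round 7 — no new adoptions; cascade stops.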